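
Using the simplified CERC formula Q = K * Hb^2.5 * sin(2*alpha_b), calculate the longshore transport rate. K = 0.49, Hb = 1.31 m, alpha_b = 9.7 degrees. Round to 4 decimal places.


Q = K * Hb^2.5 * sin(2 * alpha_b)
Hb^2.5 = 1.31^2.5 = 1.964166
sin(2 * 9.7) = sin(19.4) = 0.332161
Q = 0.49 * 1.964166 * 0.332161
Q = 0.3197 m^3/s

0.3197


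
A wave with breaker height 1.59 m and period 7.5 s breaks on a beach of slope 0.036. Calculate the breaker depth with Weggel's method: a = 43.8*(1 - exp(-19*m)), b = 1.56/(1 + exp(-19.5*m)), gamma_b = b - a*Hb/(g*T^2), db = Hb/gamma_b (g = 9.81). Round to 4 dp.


a = 43.8 * (1 - exp(-19 * m))
exp(-19 * 0.036) = exp(-0.6840) = 0.504595
a = 43.8 * (1 - 0.504595) = 21.698758
b = 1.56 / (1 + exp(-19.5 * m))
exp(-19.5 * 0.036) = exp(-0.7020) = 0.495593
b = 1.56 / (1 + 0.495593) = 1.043064
Hb / (g * T^2) = 1.59 / (9.81 * 7.5^2) = 1.59 / 551.8125 = 0.00288141
gamma_b = b - a * Hb/(g*T^2) = 1.043064 - 21.698758 * 0.00288141 = 0.980541
db = Hb / gamma_b = 1.59 / 0.980541
db = 1.6216 m

1.6216


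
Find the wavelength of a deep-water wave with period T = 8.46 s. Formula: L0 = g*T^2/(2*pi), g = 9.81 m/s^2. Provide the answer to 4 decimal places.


L0 = g * T^2 / (2 * pi)
L0 = 9.81 * 8.46^2 / (2 * pi)
L0 = 9.81 * 71.5716 / 6.28319
L0 = 702.1174 / 6.28319
L0 = 111.7455 m

111.7455


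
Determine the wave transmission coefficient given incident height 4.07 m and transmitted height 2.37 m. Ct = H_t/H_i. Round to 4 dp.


Ct = H_t / H_i
Ct = 2.37 / 4.07
Ct = 0.5823

0.5823


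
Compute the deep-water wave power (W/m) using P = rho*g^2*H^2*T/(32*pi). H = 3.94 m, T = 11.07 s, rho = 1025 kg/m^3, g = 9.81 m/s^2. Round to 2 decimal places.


P = rho * g^2 * H^2 * T / (32 * pi)
P = 1025 * 9.81^2 * 3.94^2 * 11.07 / (32 * pi)
P = 1025 * 96.2361 * 15.5236 * 11.07 / 100.53096
P = 168617.29 W/m

168617.29


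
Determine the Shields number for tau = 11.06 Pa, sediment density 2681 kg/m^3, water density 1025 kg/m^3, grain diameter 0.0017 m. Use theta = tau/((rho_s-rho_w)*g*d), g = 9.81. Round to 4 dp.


theta = tau / ((rho_s - rho_w) * g * d)
rho_s - rho_w = 2681 - 1025 = 1656
Denominator = 1656 * 9.81 * 0.0017 = 27.617112
theta = 11.06 / 27.617112
theta = 0.4005

0.4005


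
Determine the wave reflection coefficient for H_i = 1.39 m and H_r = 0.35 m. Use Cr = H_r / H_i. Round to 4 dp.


Cr = H_r / H_i
Cr = 0.35 / 1.39
Cr = 0.2518

0.2518


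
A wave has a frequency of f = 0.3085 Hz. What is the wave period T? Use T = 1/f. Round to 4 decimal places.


T = 1 / f
T = 1 / 0.3085
T = 3.2415 s

3.2415


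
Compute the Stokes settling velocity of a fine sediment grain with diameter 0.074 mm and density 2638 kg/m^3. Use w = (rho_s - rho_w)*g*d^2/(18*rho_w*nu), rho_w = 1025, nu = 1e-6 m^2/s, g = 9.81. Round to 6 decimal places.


w = (rho_s - rho_w) * g * d^2 / (18 * rho_w * nu)
d = 0.074 mm = 0.000074 m
rho_s - rho_w = 2638 - 1025 = 1613
Numerator = 1613 * 9.81 * (0.000074)^2 = 0.000086649650
Denominator = 18 * 1025 * 1e-6 = 0.018450
w = 0.004696 m/s

0.004696


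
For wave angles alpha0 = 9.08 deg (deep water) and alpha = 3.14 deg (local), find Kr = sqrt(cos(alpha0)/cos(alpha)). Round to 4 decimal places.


Kr = sqrt(cos(alpha0) / cos(alpha))
cos(9.08) = 0.987469
cos(3.14) = 0.998499
Kr = sqrt(0.987469 / 0.998499)
Kr = sqrt(0.988954)
Kr = 0.9945

0.9945


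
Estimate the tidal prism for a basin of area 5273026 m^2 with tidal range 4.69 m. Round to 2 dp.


Tidal prism = Area * Tidal range
P = 5273026 * 4.69
P = 24730491.94 m^3

24730491.94


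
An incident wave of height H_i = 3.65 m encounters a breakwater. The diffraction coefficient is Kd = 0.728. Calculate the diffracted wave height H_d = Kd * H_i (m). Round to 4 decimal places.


H_d = Kd * H_i
H_d = 0.728 * 3.65
H_d = 2.6572 m

2.6572


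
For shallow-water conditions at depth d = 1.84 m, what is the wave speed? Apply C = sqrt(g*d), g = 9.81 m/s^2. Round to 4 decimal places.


Using the shallow-water approximation:
C = sqrt(g * d) = sqrt(9.81 * 1.84)
C = sqrt(18.0504)
C = 4.2486 m/s

4.2486


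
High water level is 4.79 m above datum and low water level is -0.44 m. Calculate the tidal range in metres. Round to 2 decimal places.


Tidal range = High water - Low water
Tidal range = 4.79 - (-0.44)
Tidal range = 5.23 m

5.23


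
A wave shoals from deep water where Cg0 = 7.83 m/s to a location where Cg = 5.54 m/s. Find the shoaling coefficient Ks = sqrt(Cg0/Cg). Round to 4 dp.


Ks = sqrt(Cg0 / Cg)
Ks = sqrt(7.83 / 5.54)
Ks = sqrt(1.4134)
Ks = 1.1888

1.1888


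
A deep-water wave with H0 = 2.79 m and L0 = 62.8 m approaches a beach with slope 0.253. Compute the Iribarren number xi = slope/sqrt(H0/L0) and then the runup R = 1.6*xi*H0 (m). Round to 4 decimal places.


xi = slope / sqrt(H0/L0)
H0/L0 = 2.79/62.8 = 0.044427
sqrt(0.044427) = 0.210777
xi = 0.253 / 0.210777 = 1.200323
R = 1.6 * xi * H0 = 1.6 * 1.200323 * 2.79
R = 5.3582 m

5.3582


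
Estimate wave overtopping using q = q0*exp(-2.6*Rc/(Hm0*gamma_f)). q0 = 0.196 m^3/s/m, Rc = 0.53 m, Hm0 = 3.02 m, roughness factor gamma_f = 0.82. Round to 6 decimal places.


q = q0 * exp(-2.6 * Rc / (Hm0 * gamma_f))
Exponent = -2.6 * 0.53 / (3.02 * 0.82)
= -2.6 * 0.53 / 2.4764
= -0.556453
exp(-0.556453) = 0.573239
q = 0.196 * 0.573239
q = 0.112355 m^3/s/m

0.112355


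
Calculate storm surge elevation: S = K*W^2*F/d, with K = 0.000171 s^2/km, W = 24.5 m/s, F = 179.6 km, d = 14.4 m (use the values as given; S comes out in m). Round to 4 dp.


S = K * W^2 * F / d
W^2 = 24.5^2 = 600.25
S = 0.000171 * 600.25 * 179.6 / 14.4
Numerator = 0.000171 * 600.25 * 179.6 = 18.434638
S = 18.434638 / 14.4 = 1.2802 m

1.2802


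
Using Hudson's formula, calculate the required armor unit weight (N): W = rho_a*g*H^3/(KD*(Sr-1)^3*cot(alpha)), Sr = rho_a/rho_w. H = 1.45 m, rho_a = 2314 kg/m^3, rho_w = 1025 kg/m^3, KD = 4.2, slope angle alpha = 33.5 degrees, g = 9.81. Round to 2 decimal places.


Sr = rho_a / rho_w = 2314 / 1025 = 2.257561
(Sr - 1) = 1.257561
(Sr - 1)^3 = 1.988782
cot(33.5) = 1 / tan(33.5) = 1 / 0.661886 = 1.510835
Numerator = 2314 * 9.81 * 1.45^3 = 69204.8240
Denominator = 4.2 * 1.988782 * 1.510835 = 12.619831
W = 69204.8240 / 12.619831
W = 5483.82 N

5483.82


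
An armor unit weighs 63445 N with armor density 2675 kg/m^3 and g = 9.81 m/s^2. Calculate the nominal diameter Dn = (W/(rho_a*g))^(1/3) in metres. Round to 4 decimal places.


V = W / (rho_a * g)
V = 63445 / (2675 * 9.81)
V = 63445 / 26241.75
V = 2.417712 m^3
Dn = V^(1/3) = 2.417712^(1/3)
Dn = 1.3422 m

1.3422


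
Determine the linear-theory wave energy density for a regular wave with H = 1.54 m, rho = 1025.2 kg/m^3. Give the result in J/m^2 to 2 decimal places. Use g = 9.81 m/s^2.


E = (1/8) * rho * g * H^2
E = (1/8) * 1025.2 * 9.81 * 1.54^2
E = 0.125 * 1025.2 * 9.81 * 2.3716
E = 2981.46 J/m^2

2981.46


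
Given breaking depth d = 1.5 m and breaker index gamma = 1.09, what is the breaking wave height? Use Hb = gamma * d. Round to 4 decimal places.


Hb = gamma * d
Hb = 1.09 * 1.5
Hb = 1.6350 m

1.6350


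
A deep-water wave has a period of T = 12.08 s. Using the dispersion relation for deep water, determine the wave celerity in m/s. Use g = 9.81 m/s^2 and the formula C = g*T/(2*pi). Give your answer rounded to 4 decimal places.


We use the deep-water celerity formula:
C = g * T / (2 * pi)
C = 9.81 * 12.08 / (2 * 3.14159...)
C = 118.504800 / 6.283185
C = 18.8606 m/s

18.8606


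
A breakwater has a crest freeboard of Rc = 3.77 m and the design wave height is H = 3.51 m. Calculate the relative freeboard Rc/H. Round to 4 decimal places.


Relative freeboard = Rc / H
= 3.77 / 3.51
= 1.0741

1.0741


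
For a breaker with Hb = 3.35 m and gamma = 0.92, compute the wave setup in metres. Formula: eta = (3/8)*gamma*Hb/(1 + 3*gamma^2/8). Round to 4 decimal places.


eta = (3/8) * gamma * Hb / (1 + 3*gamma^2/8)
Numerator = (3/8) * 0.92 * 3.35 = 1.155750
Denominator = 1 + 3*0.92^2/8 = 1 + 0.317400 = 1.317400
eta = 1.155750 / 1.317400
eta = 0.8773 m

0.8773


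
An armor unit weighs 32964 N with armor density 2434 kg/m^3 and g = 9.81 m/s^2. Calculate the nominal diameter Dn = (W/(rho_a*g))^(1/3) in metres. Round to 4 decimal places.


V = W / (rho_a * g)
V = 32964 / (2434 * 9.81)
V = 32964 / 23877.54
V = 1.380544 m^3
Dn = V^(1/3) = 1.380544^(1/3)
Dn = 1.1135 m

1.1135


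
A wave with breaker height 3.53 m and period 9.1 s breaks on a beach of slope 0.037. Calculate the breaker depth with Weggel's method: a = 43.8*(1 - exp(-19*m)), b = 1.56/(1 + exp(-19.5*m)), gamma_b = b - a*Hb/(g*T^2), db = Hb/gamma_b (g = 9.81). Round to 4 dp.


a = 43.8 * (1 - exp(-19 * m))
exp(-19 * 0.037) = exp(-0.7030) = 0.495098
a = 43.8 * (1 - 0.495098) = 22.114717
b = 1.56 / (1 + exp(-19.5 * m))
exp(-19.5 * 0.037) = exp(-0.7215) = 0.486023
b = 1.56 / (1 + 0.486023) = 1.049782
Hb / (g * T^2) = 3.53 / (9.81 * 9.1^2) = 3.53 / 812.3661 = 0.00434533
gamma_b = b - a * Hb/(g*T^2) = 1.049782 - 22.114717 * 0.00434533 = 0.953686
db = Hb / gamma_b = 3.53 / 0.953686
db = 3.7014 m

3.7014


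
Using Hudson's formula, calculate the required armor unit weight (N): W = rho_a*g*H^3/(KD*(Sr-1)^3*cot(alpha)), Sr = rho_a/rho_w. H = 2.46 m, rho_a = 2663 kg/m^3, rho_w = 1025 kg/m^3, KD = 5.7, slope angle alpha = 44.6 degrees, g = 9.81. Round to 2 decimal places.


Sr = rho_a / rho_w = 2663 / 1025 = 2.598049
(Sr - 1) = 1.598049
(Sr - 1)^3 = 4.081033
cot(44.6) = 1 / tan(44.6) = 1 / 0.986134 = 1.014061
Numerator = 2663 * 9.81 * 2.46^3 = 388906.7627
Denominator = 5.7 * 4.081033 * 1.014061 = 23.588974
W = 388906.7627 / 23.588974
W = 16486.80 N

16486.80


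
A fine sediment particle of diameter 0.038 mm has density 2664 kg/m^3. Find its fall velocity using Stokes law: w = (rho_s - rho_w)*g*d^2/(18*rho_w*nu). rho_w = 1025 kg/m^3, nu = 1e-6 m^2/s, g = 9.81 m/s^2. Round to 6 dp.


w = (rho_s - rho_w) * g * d^2 / (18 * rho_w * nu)
d = 0.038 mm = 0.000038 m
rho_s - rho_w = 2664 - 1025 = 1639
Numerator = 1639 * 9.81 * (0.000038)^2 = 0.000023217484
Denominator = 18 * 1025 * 1e-6 = 0.018450
w = 0.001258 m/s

0.001258


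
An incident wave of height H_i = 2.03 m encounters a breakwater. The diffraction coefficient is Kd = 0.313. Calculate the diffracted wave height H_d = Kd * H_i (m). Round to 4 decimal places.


H_d = Kd * H_i
H_d = 0.313 * 2.03
H_d = 0.6354 m

0.6354


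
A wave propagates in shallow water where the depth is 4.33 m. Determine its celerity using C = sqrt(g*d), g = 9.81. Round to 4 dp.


Using the shallow-water approximation:
C = sqrt(g * d) = sqrt(9.81 * 4.33)
C = sqrt(42.4773)
C = 6.5175 m/s

6.5175


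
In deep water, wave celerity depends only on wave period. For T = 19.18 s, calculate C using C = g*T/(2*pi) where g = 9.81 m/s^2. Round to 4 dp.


We use the deep-water celerity formula:
C = g * T / (2 * pi)
C = 9.81 * 19.18 / (2 * 3.14159...)
C = 188.155800 / 6.283185
C = 29.9459 m/s

29.9459


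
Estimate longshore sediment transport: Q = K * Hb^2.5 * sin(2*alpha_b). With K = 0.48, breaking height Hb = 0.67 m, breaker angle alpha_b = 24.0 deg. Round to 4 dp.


Q = K * Hb^2.5 * sin(2 * alpha_b)
Hb^2.5 = 0.67^2.5 = 0.367440
sin(2 * 24.0) = sin(48.0) = 0.743145
Q = 0.48 * 0.367440 * 0.743145
Q = 0.1311 m^3/s

0.1311


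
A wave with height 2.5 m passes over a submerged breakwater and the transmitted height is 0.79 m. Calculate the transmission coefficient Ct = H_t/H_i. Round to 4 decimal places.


Ct = H_t / H_i
Ct = 0.79 / 2.5
Ct = 0.3160

0.3160


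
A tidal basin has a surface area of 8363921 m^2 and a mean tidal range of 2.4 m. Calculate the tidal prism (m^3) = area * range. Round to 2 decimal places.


Tidal prism = Area * Tidal range
P = 8363921 * 2.4
P = 20073410.40 m^3

20073410.40


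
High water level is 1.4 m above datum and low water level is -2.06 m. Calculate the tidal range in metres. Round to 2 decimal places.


Tidal range = High water - Low water
Tidal range = 1.4 - (-2.06)
Tidal range = 3.46 m

3.46


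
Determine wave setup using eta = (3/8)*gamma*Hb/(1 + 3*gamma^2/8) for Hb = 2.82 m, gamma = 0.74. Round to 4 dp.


eta = (3/8) * gamma * Hb / (1 + 3*gamma^2/8)
Numerator = (3/8) * 0.74 * 2.82 = 0.782550
Denominator = 1 + 3*0.74^2/8 = 1 + 0.205350 = 1.205350
eta = 0.782550 / 1.205350
eta = 0.6492 m

0.6492


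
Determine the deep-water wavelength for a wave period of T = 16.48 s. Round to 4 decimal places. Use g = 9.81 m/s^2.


L0 = g * T^2 / (2 * pi)
L0 = 9.81 * 16.48^2 / (2 * pi)
L0 = 9.81 * 271.5904 / 6.28319
L0 = 2664.3018 / 6.28319
L0 = 424.0368 m

424.0368


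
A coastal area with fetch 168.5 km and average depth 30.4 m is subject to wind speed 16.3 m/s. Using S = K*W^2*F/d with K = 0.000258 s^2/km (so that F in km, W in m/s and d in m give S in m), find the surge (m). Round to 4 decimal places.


S = K * W^2 * F / d
W^2 = 16.3^2 = 265.69
S = 0.000258 * 265.69 * 168.5 / 30.4
Numerator = 0.000258 * 265.69 * 168.5 = 11.550341
S = 11.550341 / 30.4 = 0.3799 m

0.3799


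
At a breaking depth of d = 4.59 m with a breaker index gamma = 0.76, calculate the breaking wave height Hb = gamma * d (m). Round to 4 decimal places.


Hb = gamma * d
Hb = 0.76 * 4.59
Hb = 3.4884 m

3.4884


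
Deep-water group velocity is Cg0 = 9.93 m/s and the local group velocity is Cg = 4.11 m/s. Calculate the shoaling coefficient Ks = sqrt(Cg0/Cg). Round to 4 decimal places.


Ks = sqrt(Cg0 / Cg)
Ks = sqrt(9.93 / 4.11)
Ks = sqrt(2.4161)
Ks = 1.5544

1.5544


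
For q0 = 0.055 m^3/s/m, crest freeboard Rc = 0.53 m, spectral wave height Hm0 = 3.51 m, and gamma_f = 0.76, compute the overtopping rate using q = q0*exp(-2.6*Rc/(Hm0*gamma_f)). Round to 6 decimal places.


q = q0 * exp(-2.6 * Rc / (Hm0 * gamma_f))
Exponent = -2.6 * 0.53 / (3.51 * 0.76)
= -2.6 * 0.53 / 2.6676
= -0.516569
exp(-0.516569) = 0.596564
q = 0.055 * 0.596564
q = 0.032811 m^3/s/m

0.032811


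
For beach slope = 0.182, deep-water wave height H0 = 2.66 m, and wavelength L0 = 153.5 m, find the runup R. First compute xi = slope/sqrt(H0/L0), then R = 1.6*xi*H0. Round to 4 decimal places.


xi = slope / sqrt(H0/L0)
H0/L0 = 2.66/153.5 = 0.017329
sqrt(0.017329) = 0.131640
xi = 0.182 / 0.131640 = 1.382562
R = 1.6 * xi * H0 = 1.6 * 1.382562 * 2.66
R = 5.8842 m

5.8842


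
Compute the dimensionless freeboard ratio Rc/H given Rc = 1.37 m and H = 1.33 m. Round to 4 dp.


Relative freeboard = Rc / H
= 1.37 / 1.33
= 1.0301

1.0301


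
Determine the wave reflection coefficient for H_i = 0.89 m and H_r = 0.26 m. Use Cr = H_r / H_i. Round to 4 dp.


Cr = H_r / H_i
Cr = 0.26 / 0.89
Cr = 0.2921

0.2921


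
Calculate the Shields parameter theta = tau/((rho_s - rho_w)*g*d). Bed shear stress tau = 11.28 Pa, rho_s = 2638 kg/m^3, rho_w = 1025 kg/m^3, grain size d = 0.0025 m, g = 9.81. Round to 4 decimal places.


theta = tau / ((rho_s - rho_w) * g * d)
rho_s - rho_w = 2638 - 1025 = 1613
Denominator = 1613 * 9.81 * 0.0025 = 39.558825
theta = 11.28 / 39.558825
theta = 0.2851

0.2851


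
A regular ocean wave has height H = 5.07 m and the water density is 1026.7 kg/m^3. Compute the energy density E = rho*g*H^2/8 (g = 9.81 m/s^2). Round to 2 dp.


E = (1/8) * rho * g * H^2
E = (1/8) * 1026.7 * 9.81 * 5.07^2
E = 0.125 * 1026.7 * 9.81 * 25.7049
E = 32362.23 J/m^2

32362.23


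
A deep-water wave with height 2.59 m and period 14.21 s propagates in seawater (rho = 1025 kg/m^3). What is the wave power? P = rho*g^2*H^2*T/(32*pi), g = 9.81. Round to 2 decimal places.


P = rho * g^2 * H^2 * T / (32 * pi)
P = 1025 * 9.81^2 * 2.59^2 * 14.21 / (32 * pi)
P = 1025 * 96.2361 * 6.7081 * 14.21 / 100.53096
P = 93531.01 W/m

93531.01


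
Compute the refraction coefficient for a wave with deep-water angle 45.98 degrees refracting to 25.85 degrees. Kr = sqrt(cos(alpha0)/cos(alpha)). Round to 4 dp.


Kr = sqrt(cos(alpha0) / cos(alpha))
cos(45.98) = 0.694909
cos(25.85) = 0.899939
Kr = sqrt(0.694909 / 0.899939)
Kr = sqrt(0.772174)
Kr = 0.8787

0.8787


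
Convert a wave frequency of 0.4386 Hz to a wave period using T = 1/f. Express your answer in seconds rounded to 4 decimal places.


T = 1 / f
T = 1 / 0.4386
T = 2.2800 s

2.2800


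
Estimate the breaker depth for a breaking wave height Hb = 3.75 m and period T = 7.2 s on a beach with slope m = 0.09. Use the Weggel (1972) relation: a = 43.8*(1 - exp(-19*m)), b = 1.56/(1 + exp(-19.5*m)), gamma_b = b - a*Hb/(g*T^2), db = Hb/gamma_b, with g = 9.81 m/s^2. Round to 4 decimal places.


a = 43.8 * (1 - exp(-19 * m))
exp(-19 * 0.09) = exp(-1.7100) = 0.180866
a = 43.8 * (1 - 0.180866) = 35.878078
b = 1.56 / (1 + exp(-19.5 * m))
exp(-19.5 * 0.09) = exp(-1.7550) = 0.172907
b = 1.56 / (1 + 0.172907) = 1.330028
Hb / (g * T^2) = 3.75 / (9.81 * 7.2^2) = 3.75 / 508.5504 = 0.00737390
gamma_b = b - a * Hb/(g*T^2) = 1.330028 - 35.878078 * 0.00737390 = 1.065467
db = Hb / gamma_b = 3.75 / 1.065467
db = 3.5196 m

3.5196


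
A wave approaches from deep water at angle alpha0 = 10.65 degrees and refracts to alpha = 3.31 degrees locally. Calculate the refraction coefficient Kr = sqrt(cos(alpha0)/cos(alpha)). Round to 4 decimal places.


Kr = sqrt(cos(alpha0) / cos(alpha))
cos(10.65) = 0.982774
cos(3.31) = 0.998332
Kr = sqrt(0.982774 / 0.998332)
Kr = sqrt(0.984417)
Kr = 0.9922

0.9922


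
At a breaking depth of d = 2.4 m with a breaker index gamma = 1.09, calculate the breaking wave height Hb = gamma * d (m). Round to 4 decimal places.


Hb = gamma * d
Hb = 1.09 * 2.4
Hb = 2.6160 m

2.6160


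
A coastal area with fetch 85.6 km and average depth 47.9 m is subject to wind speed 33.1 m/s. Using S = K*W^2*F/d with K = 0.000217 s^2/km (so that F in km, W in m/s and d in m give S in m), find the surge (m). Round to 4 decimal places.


S = K * W^2 * F / d
W^2 = 33.1^2 = 1095.61
S = 0.000217 * 1095.61 * 85.6 / 47.9
Numerator = 0.000217 * 1095.61 * 85.6 = 20.351175
S = 20.351175 / 47.9 = 0.4249 m

0.4249


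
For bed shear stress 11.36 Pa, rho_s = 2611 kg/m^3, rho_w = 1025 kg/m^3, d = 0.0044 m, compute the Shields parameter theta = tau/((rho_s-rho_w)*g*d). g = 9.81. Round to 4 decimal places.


theta = tau / ((rho_s - rho_w) * g * d)
rho_s - rho_w = 2611 - 1025 = 1586
Denominator = 1586 * 9.81 * 0.0044 = 68.458104
theta = 11.36 / 68.458104
theta = 0.1659

0.1659


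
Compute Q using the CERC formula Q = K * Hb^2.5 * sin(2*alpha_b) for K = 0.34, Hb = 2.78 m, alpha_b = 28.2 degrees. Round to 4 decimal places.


Q = K * Hb^2.5 * sin(2 * alpha_b)
Hb^2.5 = 2.78^2.5 = 12.885818
sin(2 * 28.2) = sin(56.4) = 0.832921
Q = 0.34 * 12.885818 * 0.832921
Q = 3.6492 m^3/s

3.6492


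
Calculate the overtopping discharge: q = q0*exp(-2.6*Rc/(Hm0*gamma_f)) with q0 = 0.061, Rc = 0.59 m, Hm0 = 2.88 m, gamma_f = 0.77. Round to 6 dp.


q = q0 * exp(-2.6 * Rc / (Hm0 * gamma_f))
Exponent = -2.6 * 0.59 / (2.88 * 0.77)
= -2.6 * 0.59 / 2.2176
= -0.691739
exp(-0.691739) = 0.500705
q = 0.061 * 0.500705
q = 0.030543 m^3/s/m

0.030543


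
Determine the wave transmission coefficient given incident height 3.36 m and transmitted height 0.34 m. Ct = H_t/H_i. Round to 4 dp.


Ct = H_t / H_i
Ct = 0.34 / 3.36
Ct = 0.1012

0.1012


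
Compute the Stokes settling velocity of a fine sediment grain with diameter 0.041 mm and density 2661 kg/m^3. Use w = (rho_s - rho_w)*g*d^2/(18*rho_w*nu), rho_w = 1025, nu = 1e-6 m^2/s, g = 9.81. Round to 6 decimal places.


w = (rho_s - rho_w) * g * d^2 / (18 * rho_w * nu)
d = 0.041 mm = 0.000041 m
rho_s - rho_w = 2661 - 1025 = 1636
Numerator = 1636 * 9.81 * (0.000041)^2 = 0.000026978638
Denominator = 18 * 1025 * 1e-6 = 0.018450
w = 0.001462 m/s

0.001462


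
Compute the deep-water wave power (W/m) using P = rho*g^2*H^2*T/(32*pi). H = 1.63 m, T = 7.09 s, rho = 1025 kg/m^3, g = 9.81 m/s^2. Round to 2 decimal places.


P = rho * g^2 * H^2 * T / (32 * pi)
P = 1025 * 9.81^2 * 1.63^2 * 7.09 / (32 * pi)
P = 1025 * 96.2361 * 2.6569 * 7.09 / 100.53096
P = 18483.47 W/m

18483.47


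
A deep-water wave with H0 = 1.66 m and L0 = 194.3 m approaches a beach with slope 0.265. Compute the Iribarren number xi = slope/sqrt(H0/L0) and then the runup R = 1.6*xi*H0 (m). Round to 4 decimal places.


xi = slope / sqrt(H0/L0)
H0/L0 = 1.66/194.3 = 0.008543
sqrt(0.008543) = 0.092431
xi = 0.265 / 0.092431 = 2.867004
R = 1.6 * xi * H0 = 1.6 * 2.867004 * 1.66
R = 7.6148 m

7.6148


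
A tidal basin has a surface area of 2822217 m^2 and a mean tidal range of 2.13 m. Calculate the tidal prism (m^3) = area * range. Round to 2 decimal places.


Tidal prism = Area * Tidal range
P = 2822217 * 2.13
P = 6011322.21 m^3

6011322.21


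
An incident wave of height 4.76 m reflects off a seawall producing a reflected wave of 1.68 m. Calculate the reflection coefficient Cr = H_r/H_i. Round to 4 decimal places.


Cr = H_r / H_i
Cr = 1.68 / 4.76
Cr = 0.3529

0.3529


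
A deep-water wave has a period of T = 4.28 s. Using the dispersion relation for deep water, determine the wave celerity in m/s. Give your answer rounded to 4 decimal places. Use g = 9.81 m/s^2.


We use the deep-water celerity formula:
C = g * T / (2 * pi)
C = 9.81 * 4.28 / (2 * 3.14159...)
C = 41.986800 / 6.283185
C = 6.6824 m/s

6.6824


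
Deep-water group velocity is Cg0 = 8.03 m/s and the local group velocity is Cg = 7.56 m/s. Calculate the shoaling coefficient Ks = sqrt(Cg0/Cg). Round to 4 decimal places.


Ks = sqrt(Cg0 / Cg)
Ks = sqrt(8.03 / 7.56)
Ks = sqrt(1.0622)
Ks = 1.0306

1.0306


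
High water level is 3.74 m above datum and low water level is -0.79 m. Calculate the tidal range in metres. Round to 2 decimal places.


Tidal range = High water - Low water
Tidal range = 3.74 - (-0.79)
Tidal range = 4.53 m

4.53


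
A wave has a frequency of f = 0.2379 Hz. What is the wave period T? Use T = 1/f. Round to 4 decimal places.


T = 1 / f
T = 1 / 0.2379
T = 4.2034 s

4.2034


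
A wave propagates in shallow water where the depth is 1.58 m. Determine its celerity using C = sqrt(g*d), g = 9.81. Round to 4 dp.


Using the shallow-water approximation:
C = sqrt(g * d) = sqrt(9.81 * 1.58)
C = sqrt(15.4998)
C = 3.9370 m/s

3.9370


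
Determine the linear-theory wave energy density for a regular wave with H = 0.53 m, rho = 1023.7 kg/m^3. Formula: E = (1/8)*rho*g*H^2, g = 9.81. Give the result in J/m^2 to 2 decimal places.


E = (1/8) * rho * g * H^2
E = (1/8) * 1023.7 * 9.81 * 0.53^2
E = 0.125 * 1023.7 * 9.81 * 0.2809
E = 352.62 J/m^2

352.62


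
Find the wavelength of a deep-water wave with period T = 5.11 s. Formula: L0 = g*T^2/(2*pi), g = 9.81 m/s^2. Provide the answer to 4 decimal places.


L0 = g * T^2 / (2 * pi)
L0 = 9.81 * 5.11^2 / (2 * pi)
L0 = 9.81 * 26.1121 / 6.28319
L0 = 256.1597 / 6.28319
L0 = 40.7691 m

40.7691


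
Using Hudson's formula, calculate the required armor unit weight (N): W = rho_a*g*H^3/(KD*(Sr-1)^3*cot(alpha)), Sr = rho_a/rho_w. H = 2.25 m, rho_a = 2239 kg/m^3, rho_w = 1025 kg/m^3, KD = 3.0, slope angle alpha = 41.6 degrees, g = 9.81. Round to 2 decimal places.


Sr = rho_a / rho_w = 2239 / 1025 = 2.184390
(Sr - 1) = 1.184390
(Sr - 1)^3 = 1.661439
cot(41.6) = 1 / tan(41.6) = 1 / 0.887842 = 1.126327
Numerator = 2239 * 9.81 * 2.25^3 = 250190.4080
Denominator = 3.0 * 1.661439 * 1.126327 = 5.613972
W = 250190.4080 / 5.613972
W = 44565.67 N

44565.67


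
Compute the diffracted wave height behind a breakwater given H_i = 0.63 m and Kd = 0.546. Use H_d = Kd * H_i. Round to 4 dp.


H_d = Kd * H_i
H_d = 0.546 * 0.63
H_d = 0.3440 m

0.3440


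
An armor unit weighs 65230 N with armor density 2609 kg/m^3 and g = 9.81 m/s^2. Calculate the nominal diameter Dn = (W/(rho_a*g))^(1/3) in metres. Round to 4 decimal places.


V = W / (rho_a * g)
V = 65230 / (2609 * 9.81)
V = 65230 / 25594.29
V = 2.548615 m^3
Dn = V^(1/3) = 2.548615^(1/3)
Dn = 1.3659 m

1.3659


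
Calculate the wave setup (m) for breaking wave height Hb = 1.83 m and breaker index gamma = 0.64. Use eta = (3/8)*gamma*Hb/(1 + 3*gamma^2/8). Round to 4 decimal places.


eta = (3/8) * gamma * Hb / (1 + 3*gamma^2/8)
Numerator = (3/8) * 0.64 * 1.83 = 0.439200
Denominator = 1 + 3*0.64^2/8 = 1 + 0.153600 = 1.153600
eta = 0.439200 / 1.153600
eta = 0.3807 m

0.3807


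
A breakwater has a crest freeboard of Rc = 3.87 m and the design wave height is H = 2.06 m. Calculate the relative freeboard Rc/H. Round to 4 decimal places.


Relative freeboard = Rc / H
= 3.87 / 2.06
= 1.8786

1.8786


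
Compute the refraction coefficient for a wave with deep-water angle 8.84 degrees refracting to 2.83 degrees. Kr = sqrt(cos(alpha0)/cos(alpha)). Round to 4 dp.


Kr = sqrt(cos(alpha0) / cos(alpha))
cos(8.84) = 0.988121
cos(2.83) = 0.998780
Kr = sqrt(0.988121 / 0.998780)
Kr = sqrt(0.989328)
Kr = 0.9946

0.9946


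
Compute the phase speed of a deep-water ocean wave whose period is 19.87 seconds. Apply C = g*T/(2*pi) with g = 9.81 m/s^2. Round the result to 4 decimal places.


We use the deep-water celerity formula:
C = g * T / (2 * pi)
C = 9.81 * 19.87 / (2 * 3.14159...)
C = 194.924700 / 6.283185
C = 31.0232 m/s

31.0232


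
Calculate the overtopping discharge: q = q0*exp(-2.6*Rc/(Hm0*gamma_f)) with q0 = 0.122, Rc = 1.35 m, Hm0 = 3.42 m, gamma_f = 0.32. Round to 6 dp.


q = q0 * exp(-2.6 * Rc / (Hm0 * gamma_f))
Exponent = -2.6 * 1.35 / (3.42 * 0.32)
= -2.6 * 1.35 / 1.0944
= -3.207237
exp(-3.207237) = 0.040468
q = 0.122 * 0.040468
q = 0.004937 m^3/s/m

0.004937


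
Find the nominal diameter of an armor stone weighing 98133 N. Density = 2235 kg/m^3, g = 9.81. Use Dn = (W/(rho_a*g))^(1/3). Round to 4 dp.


V = W / (rho_a * g)
V = 98133 / (2235 * 9.81)
V = 98133 / 21925.35
V = 4.475778 m^3
Dn = V^(1/3) = 4.475778^(1/3)
Dn = 1.6480 m

1.6480


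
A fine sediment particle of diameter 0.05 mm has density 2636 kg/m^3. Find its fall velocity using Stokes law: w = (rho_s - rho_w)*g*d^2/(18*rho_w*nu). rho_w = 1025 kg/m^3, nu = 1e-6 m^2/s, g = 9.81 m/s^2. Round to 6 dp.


w = (rho_s - rho_w) * g * d^2 / (18 * rho_w * nu)
d = 0.05 mm = 0.000050 m
rho_s - rho_w = 2636 - 1025 = 1611
Numerator = 1611 * 9.81 * (0.000050)^2 = 0.000039509775
Denominator = 18 * 1025 * 1e-6 = 0.018450
w = 0.002141 m/s

0.002141


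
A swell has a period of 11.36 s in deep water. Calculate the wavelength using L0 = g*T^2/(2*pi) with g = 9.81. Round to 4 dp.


L0 = g * T^2 / (2 * pi)
L0 = 9.81 * 11.36^2 / (2 * pi)
L0 = 9.81 * 129.0496 / 6.28319
L0 = 1265.9766 / 6.28319
L0 = 201.4864 m

201.4864


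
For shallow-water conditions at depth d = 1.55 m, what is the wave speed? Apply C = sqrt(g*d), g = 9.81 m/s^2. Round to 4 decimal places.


Using the shallow-water approximation:
C = sqrt(g * d) = sqrt(9.81 * 1.55)
C = sqrt(15.2055)
C = 3.8994 m/s

3.8994


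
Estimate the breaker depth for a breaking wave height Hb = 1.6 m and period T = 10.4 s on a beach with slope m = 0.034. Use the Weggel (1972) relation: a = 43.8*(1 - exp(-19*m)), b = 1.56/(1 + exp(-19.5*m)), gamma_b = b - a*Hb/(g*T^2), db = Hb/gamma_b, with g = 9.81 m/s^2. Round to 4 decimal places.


a = 43.8 * (1 - exp(-19 * m))
exp(-19 * 0.034) = exp(-0.6460) = 0.524138
a = 43.8 * (1 - 0.524138) = 20.842749
b = 1.56 / (1 + exp(-19.5 * m))
exp(-19.5 * 0.034) = exp(-0.6630) = 0.515303
b = 1.56 / (1 + 0.515303) = 1.029497
Hb / (g * T^2) = 1.6 / (9.81 * 10.4^2) = 1.6 / 1061.0496 = 0.00150794
gamma_b = b - a * Hb/(g*T^2) = 1.029497 - 20.842749 * 0.00150794 = 0.998067
db = Hb / gamma_b = 1.6 / 0.998067
db = 1.6031 m

1.6031


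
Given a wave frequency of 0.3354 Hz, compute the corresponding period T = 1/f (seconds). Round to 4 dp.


T = 1 / f
T = 1 / 0.3354
T = 2.9815 s

2.9815


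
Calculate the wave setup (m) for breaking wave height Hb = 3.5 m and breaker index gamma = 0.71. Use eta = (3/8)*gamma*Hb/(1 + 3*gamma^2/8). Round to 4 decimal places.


eta = (3/8) * gamma * Hb / (1 + 3*gamma^2/8)
Numerator = (3/8) * 0.71 * 3.5 = 0.931875
Denominator = 1 + 3*0.71^2/8 = 1 + 0.189038 = 1.189038
eta = 0.931875 / 1.189038
eta = 0.7837 m

0.7837


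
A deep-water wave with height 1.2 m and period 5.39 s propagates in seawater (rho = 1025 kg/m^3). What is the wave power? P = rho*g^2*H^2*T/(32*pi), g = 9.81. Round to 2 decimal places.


P = rho * g^2 * H^2 * T / (32 * pi)
P = 1025 * 9.81^2 * 1.2^2 * 5.39 / (32 * pi)
P = 1025 * 96.2361 * 1.4400 * 5.39 / 100.53096
P = 7615.76 W/m

7615.76


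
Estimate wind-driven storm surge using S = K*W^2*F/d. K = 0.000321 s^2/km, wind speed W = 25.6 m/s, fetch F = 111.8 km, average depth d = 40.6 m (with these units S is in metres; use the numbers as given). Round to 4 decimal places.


S = K * W^2 * F / d
W^2 = 25.6^2 = 655.36
S = 0.000321 * 655.36 * 111.8 / 40.6
Numerator = 0.000321 * 655.36 * 111.8 = 23.519429
S = 23.519429 / 40.6 = 0.5793 m

0.5793


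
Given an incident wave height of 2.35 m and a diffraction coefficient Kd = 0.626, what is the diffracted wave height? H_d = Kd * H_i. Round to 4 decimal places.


H_d = Kd * H_i
H_d = 0.626 * 2.35
H_d = 1.4711 m

1.4711


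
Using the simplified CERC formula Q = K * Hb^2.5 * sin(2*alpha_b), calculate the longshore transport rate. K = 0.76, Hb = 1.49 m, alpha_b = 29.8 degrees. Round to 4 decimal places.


Q = K * Hb^2.5 * sin(2 * alpha_b)
Hb^2.5 = 1.49^2.5 = 2.709977
sin(2 * 29.8) = sin(59.6) = 0.862514
Q = 0.76 * 2.709977 * 0.862514
Q = 1.7764 m^3/s

1.7764


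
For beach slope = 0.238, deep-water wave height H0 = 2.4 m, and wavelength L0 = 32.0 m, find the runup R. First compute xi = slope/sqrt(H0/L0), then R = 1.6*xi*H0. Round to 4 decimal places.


xi = slope / sqrt(H0/L0)
H0/L0 = 2.4/32.0 = 0.075000
sqrt(0.075000) = 0.273861
xi = 0.238 / 0.273861 = 0.869053
R = 1.6 * xi * H0 = 1.6 * 0.869053 * 2.4
R = 3.3372 m

3.3372


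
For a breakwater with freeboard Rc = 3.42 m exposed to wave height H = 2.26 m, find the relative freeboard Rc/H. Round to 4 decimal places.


Relative freeboard = Rc / H
= 3.42 / 2.26
= 1.5133

1.5133


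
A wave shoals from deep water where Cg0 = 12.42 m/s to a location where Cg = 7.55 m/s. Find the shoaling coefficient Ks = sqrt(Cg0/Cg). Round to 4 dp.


Ks = sqrt(Cg0 / Cg)
Ks = sqrt(12.42 / 7.55)
Ks = sqrt(1.6450)
Ks = 1.2826

1.2826


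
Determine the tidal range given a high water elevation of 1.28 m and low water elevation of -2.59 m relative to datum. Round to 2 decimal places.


Tidal range = High water - Low water
Tidal range = 1.28 - (-2.59)
Tidal range = 3.87 m

3.87


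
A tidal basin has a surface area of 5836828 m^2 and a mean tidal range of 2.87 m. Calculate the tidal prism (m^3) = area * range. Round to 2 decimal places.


Tidal prism = Area * Tidal range
P = 5836828 * 2.87
P = 16751696.36 m^3

16751696.36


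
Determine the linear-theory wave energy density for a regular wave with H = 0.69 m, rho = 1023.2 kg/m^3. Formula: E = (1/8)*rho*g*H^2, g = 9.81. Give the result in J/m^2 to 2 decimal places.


E = (1/8) * rho * g * H^2
E = (1/8) * 1023.2 * 9.81 * 0.69^2
E = 0.125 * 1023.2 * 9.81 * 0.4761
E = 597.36 J/m^2

597.36


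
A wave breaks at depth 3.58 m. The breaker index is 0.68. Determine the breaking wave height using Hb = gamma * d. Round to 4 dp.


Hb = gamma * d
Hb = 0.68 * 3.58
Hb = 2.4344 m

2.4344


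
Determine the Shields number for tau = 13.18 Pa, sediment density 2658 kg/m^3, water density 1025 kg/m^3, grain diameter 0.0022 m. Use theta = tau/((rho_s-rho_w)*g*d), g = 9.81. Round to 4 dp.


theta = tau / ((rho_s - rho_w) * g * d)
rho_s - rho_w = 2658 - 1025 = 1633
Denominator = 1633 * 9.81 * 0.0022 = 35.243406
theta = 13.18 / 35.243406
theta = 0.3740

0.3740


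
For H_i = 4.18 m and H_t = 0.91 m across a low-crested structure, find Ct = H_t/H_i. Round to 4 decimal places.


Ct = H_t / H_i
Ct = 0.91 / 4.18
Ct = 0.2177

0.2177


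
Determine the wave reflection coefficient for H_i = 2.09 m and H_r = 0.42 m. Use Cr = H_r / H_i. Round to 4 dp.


Cr = H_r / H_i
Cr = 0.42 / 2.09
Cr = 0.2010

0.2010


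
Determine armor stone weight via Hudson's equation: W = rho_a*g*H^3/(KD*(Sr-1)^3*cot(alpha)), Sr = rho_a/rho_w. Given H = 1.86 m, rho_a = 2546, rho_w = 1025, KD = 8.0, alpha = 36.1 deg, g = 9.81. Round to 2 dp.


Sr = rho_a / rho_w = 2546 / 1025 = 2.483902
(Sr - 1) = 1.483902
(Sr - 1)^3 = 3.267503
cot(36.1) = 1 / tan(36.1) = 1 / 0.729213 = 1.371342
Numerator = 2546 * 9.81 * 1.86^3 = 160718.6365
Denominator = 8.0 * 3.267503 * 1.371342 = 35.846925
W = 160718.6365 / 35.846925
W = 4483.47 N

4483.47


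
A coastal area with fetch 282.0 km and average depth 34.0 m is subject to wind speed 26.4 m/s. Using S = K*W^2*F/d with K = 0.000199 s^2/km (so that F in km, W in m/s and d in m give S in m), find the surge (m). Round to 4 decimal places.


S = K * W^2 * F / d
W^2 = 26.4^2 = 696.96
S = 0.000199 * 696.96 * 282.0 / 34.0
Numerator = 0.000199 * 696.96 * 282.0 = 39.112001
S = 39.112001 / 34.0 = 1.1504 m

1.1504


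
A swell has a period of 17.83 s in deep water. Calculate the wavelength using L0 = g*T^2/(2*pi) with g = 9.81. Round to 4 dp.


L0 = g * T^2 / (2 * pi)
L0 = 9.81 * 17.83^2 / (2 * pi)
L0 = 9.81 * 317.9089 / 6.28319
L0 = 3118.6863 / 6.28319
L0 = 496.3543 m

496.3543


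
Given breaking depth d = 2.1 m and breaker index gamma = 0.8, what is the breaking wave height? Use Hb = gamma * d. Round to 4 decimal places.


Hb = gamma * d
Hb = 0.8 * 2.1
Hb = 1.6800 m

1.6800


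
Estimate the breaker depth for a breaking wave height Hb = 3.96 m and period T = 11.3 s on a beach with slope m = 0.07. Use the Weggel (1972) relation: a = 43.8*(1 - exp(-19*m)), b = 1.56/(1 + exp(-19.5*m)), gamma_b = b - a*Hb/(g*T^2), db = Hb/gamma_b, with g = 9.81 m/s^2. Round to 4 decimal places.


a = 43.8 * (1 - exp(-19 * m))
exp(-19 * 0.07) = exp(-1.3300) = 0.264477
a = 43.8 * (1 - 0.264477) = 32.215896
b = 1.56 / (1 + exp(-19.5 * m))
exp(-19.5 * 0.07) = exp(-1.3650) = 0.255381
b = 1.56 / (1 + 0.255381) = 1.242651
Hb / (g * T^2) = 3.96 / (9.81 * 11.3^2) = 3.96 / 1252.6389 = 0.00316133
gamma_b = b - a * Hb/(g*T^2) = 1.242651 - 32.215896 * 0.00316133 = 1.140806
db = Hb / gamma_b = 3.96 / 1.140806
db = 3.4712 m

3.4712


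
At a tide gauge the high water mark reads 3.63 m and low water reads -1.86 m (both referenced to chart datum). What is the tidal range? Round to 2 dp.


Tidal range = High water - Low water
Tidal range = 3.63 - (-1.86)
Tidal range = 5.49 m

5.49


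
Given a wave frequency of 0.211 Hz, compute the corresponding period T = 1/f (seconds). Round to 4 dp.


T = 1 / f
T = 1 / 0.211
T = 4.7393 s

4.7393


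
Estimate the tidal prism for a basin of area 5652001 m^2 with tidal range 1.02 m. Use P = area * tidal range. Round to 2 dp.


Tidal prism = Area * Tidal range
P = 5652001 * 1.02
P = 5765041.02 m^3

5765041.02


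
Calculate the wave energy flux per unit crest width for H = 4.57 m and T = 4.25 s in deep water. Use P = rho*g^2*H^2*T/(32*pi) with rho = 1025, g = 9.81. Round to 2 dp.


P = rho * g^2 * H^2 * T / (32 * pi)
P = 1025 * 9.81^2 * 4.57^2 * 4.25 / (32 * pi)
P = 1025 * 96.2361 * 20.8849 * 4.25 / 100.53096
P = 87093.02 W/m

87093.02


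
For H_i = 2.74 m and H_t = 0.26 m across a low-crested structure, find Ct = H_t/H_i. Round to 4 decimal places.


Ct = H_t / H_i
Ct = 0.26 / 2.74
Ct = 0.0949

0.0949


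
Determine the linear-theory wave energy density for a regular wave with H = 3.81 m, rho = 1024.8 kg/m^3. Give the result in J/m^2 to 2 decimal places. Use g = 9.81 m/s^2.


E = (1/8) * rho * g * H^2
E = (1/8) * 1024.8 * 9.81 * 3.81^2
E = 0.125 * 1024.8 * 9.81 * 14.5161
E = 18241.82 J/m^2

18241.82


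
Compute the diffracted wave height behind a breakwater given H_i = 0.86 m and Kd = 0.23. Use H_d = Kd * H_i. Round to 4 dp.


H_d = Kd * H_i
H_d = 0.23 * 0.86
H_d = 0.1978 m

0.1978


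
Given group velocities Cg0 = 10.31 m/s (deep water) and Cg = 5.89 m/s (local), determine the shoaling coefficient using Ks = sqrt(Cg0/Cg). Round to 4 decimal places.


Ks = sqrt(Cg0 / Cg)
Ks = sqrt(10.31 / 5.89)
Ks = sqrt(1.7504)
Ks = 1.3230

1.3230


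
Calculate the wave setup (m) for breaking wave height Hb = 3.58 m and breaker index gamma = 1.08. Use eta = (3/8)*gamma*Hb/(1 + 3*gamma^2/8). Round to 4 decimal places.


eta = (3/8) * gamma * Hb / (1 + 3*gamma^2/8)
Numerator = (3/8) * 1.08 * 3.58 = 1.449900
Denominator = 1 + 3*1.08^2/8 = 1 + 0.437400 = 1.437400
eta = 1.449900 / 1.437400
eta = 1.0087 m

1.0087


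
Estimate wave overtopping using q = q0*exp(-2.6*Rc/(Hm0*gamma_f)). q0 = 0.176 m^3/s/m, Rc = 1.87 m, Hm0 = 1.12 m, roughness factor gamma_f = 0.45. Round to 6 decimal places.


q = q0 * exp(-2.6 * Rc / (Hm0 * gamma_f))
Exponent = -2.6 * 1.87 / (1.12 * 0.45)
= -2.6 * 1.87 / 0.5040
= -9.646825
exp(-9.646825) = 0.000065
q = 0.176 * 0.000065
q = 0.000011 m^3/s/m

0.000011


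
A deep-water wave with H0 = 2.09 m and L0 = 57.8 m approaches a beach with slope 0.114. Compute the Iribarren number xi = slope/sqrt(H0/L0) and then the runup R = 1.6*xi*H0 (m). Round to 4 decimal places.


xi = slope / sqrt(H0/L0)
H0/L0 = 2.09/57.8 = 0.036159
sqrt(0.036159) = 0.190156
xi = 0.114 / 0.190156 = 0.599509
R = 1.6 * xi * H0 = 1.6 * 0.599509 * 2.09
R = 2.0048 m

2.0048


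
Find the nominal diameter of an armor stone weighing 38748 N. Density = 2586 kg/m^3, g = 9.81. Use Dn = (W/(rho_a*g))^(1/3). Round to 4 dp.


V = W / (rho_a * g)
V = 38748 / (2586 * 9.81)
V = 38748 / 25368.66
V = 1.527396 m^3
Dn = V^(1/3) = 1.527396^(1/3)
Dn = 1.1516 m

1.1516


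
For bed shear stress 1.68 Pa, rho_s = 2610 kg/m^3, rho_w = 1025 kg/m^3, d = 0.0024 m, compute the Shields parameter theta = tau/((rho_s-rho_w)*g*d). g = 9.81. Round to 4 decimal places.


theta = tau / ((rho_s - rho_w) * g * d)
rho_s - rho_w = 2610 - 1025 = 1585
Denominator = 1585 * 9.81 * 0.0024 = 37.317240
theta = 1.68 / 37.317240
theta = 0.0450

0.0450


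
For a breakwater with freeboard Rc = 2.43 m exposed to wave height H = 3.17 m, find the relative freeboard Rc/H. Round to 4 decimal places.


Relative freeboard = Rc / H
= 2.43 / 3.17
= 0.7666

0.7666


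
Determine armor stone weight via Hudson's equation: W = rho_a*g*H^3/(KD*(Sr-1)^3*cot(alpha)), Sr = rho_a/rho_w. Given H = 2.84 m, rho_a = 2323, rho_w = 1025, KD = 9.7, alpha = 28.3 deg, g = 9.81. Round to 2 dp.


Sr = rho_a / rho_w = 2323 / 1025 = 2.266341
(Sr - 1) = 1.266341
(Sr - 1)^3 = 2.030731
cot(28.3) = 1 / tan(28.3) = 1 / 0.538445 = 1.857202
Numerator = 2323 * 9.81 * 2.84^3 = 522003.2865
Denominator = 9.7 * 2.030731 * 1.857202 = 36.583331
W = 522003.2865 / 36.583331
W = 14268.88 N

14268.88


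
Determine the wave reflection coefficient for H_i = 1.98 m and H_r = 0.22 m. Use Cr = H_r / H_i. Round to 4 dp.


Cr = H_r / H_i
Cr = 0.22 / 1.98
Cr = 0.1111

0.1111


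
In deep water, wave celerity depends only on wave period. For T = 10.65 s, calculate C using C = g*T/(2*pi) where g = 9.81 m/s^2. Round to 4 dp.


We use the deep-water celerity formula:
C = g * T / (2 * pi)
C = 9.81 * 10.65 / (2 * 3.14159...)
C = 104.476500 / 6.283185
C = 16.6280 m/s

16.6280


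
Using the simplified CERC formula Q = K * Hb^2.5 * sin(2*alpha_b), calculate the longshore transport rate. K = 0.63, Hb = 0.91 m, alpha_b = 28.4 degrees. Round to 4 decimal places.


Q = K * Hb^2.5 * sin(2 * alpha_b)
Hb^2.5 = 0.91^2.5 = 0.789957
sin(2 * 28.4) = sin(56.8) = 0.836764
Q = 0.63 * 0.789957 * 0.836764
Q = 0.4164 m^3/s

0.4164


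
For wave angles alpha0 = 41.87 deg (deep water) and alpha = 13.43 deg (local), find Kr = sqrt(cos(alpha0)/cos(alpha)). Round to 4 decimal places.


Kr = sqrt(cos(alpha0) / cos(alpha))
cos(41.87) = 0.744661
cos(13.43) = 0.972654
Kr = sqrt(0.744661 / 0.972654)
Kr = sqrt(0.765597)
Kr = 0.8750

0.8750


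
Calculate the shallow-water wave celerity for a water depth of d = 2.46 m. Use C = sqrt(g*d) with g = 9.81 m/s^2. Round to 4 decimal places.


Using the shallow-water approximation:
C = sqrt(g * d) = sqrt(9.81 * 2.46)
C = sqrt(24.1326)
C = 4.9125 m/s

4.9125


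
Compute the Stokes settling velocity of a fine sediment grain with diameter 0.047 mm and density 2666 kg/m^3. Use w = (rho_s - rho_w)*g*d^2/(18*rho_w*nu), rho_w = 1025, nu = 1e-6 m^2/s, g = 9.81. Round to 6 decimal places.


w = (rho_s - rho_w) * g * d^2 / (18 * rho_w * nu)
d = 0.047 mm = 0.000047 m
rho_s - rho_w = 2666 - 1025 = 1641
Numerator = 1641 * 9.81 * (0.000047)^2 = 0.000035560946
Denominator = 18 * 1025 * 1e-6 = 0.018450
w = 0.001927 m/s

0.001927
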